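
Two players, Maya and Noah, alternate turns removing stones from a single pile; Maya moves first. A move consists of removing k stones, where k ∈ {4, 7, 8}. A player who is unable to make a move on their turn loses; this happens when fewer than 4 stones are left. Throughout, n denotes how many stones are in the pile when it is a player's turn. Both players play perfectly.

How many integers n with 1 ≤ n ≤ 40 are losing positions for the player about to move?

15

Classify positions by backward induction: terminal positions (no move available) are L. From any other position, the mover wins iff some move reaches an L.
n=0: no move → L
n=1: no move → L
n=2: no move → L
n=3: no move → L
n=4: W (go to 0, an L position)
n=5: W (go to 1, an L position)
n=6: W (go to 2, an L position)
n=7: W (go to 3, an L position)
n=8: W (go to 1, an L position)
n=9: W (go to 2, an L position)
n=10: W (go to 3, an L position)
n=11: W (go to 3, an L position)
n=12: L (options 8(W), 5(W), 4(W) are all W)
n=13: L (options 9(W), 6(W), 5(W) are all W)
n=14: L (options 10(W), 7(W), 6(W) are all W)
n=15: L (options 11(W), 8(W), 7(W) are all W)
n=16: W (go to 12, an L position)
n=17: W (go to 13, an L position)
n=18: W (go to 14, an L position)
n=19: W (go to 15, an L position)
n=20: W (go to 13, an L position)
n=21: W (go to 14, an L position)
n=22: W (go to 15, an L position)
n=23: W (go to 15, an L position)
n=24: L (options 20(W), 17(W), 16(W) are all W)
n=25: L (options 21(W), 18(W), 17(W) are all W)
n=26: L (options 22(W), 19(W), 18(W) are all W)
n=27: L (options 23(W), 20(W), 19(W) are all W)
n=28: W (go to 24, an L position)
n=29: W (go to 25, an L position)
n=30: W (go to 26, an L position)
n=31: W (go to 27, an L position)
n=32: W (go to 25, an L position)
n=33: W (go to 26, an L position)
n=34: W (go to 27, an L position)
n=35: W (go to 27, an L position)
n=36: L (options 32(W), 29(W), 28(W) are all W)
n=37: L (options 33(W), 30(W), 29(W) are all W)
n=38: L (options 34(W), 31(W), 30(W) are all W)
n=39: L (options 35(W), 32(W), 31(W) are all W)
n=40: W (go to 36, an L position)
L entries with 1 ≤ n ≤ 40 (n=0 is outside the asked range and is not counted): n = 1, 2, 3, 12, 13, 14, 15, 24, 25, 26, 27, 36, 37, 38, 39; that makes 15.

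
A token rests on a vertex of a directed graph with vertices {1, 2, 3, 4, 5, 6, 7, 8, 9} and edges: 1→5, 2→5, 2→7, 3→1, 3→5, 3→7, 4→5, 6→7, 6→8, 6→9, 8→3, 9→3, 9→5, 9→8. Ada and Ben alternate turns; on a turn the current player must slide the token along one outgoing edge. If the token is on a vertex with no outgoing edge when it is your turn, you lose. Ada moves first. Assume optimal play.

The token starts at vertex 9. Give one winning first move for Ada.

Move to 8.

Compute win/loss labels from the base case upward. A position with no move is L. Any other position is W if it can reach an L in one move, else L.
Every edge goes from a vertex to one that appears earlier in the order 5, 7, 1, 3, 8, 9, 6, 4, 2, so processing vertices in that order labels each vertex after all of its successors.
5: no outgoing edge → L
7: no outgoing edge → L
1: →5(L), so W
3: →7(L), so W
8: →3(W) only, which is W, so L
9: →8(L), so W
6: →8(L), so W
4: →5(L), so W
2: →7(L), so W
From 9, the L positions reachable in one move are: 8, 5. Any move reaching one of these is winning.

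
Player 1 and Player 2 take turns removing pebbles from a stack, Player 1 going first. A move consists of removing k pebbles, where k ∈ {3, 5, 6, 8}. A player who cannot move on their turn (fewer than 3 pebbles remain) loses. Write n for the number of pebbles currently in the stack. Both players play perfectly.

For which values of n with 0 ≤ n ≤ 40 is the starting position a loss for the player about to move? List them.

0, 1, 2, 11, 12, 13, 22, 23, 24, 33, 34, 35

Positions with no move are L. A position that does have a move is losing for the player to move precisely when every available move leads to a winning position for the opponent. Fill in the labels:
n=0: no move → L
n=1: no move → L
n=2: no move → L
n=3: →0(L), so W
n=4: →1(L), so W
n=5: →2(L), so W
n=6: →1(L), so W
n=7: →2(L), so W
n=8: →2(L), so W
n=9: →1(L), so W
n=10: →2(L), so W
n=11: →8(W), 6(W), 5(W), 3(W) — all W, so L
n=12: →9(W), 7(W), 6(W), 4(W) — all W, so L
n=13: →10(W), 8(W), 7(W), 5(W) — all W, so L
n=14: →11(L), so W
n=15: →12(L), so W
n=16: →13(L), so W
n=17: →12(L), so W
n=18: →13(L), so W
n=19: →13(L), so W
n=20: →12(L), so W
n=21: →13(L), so W
n=22: →19(W), 17(W), 16(W), 14(W) — all W, so L
n=23: →20(W), 18(W), 17(W), 15(W) — all W, so L
n=24: →21(W), 19(W), 18(W), 16(W) — all W, so L
n=25: →22(L), so W
n=26: →23(L), so W
n=27: →24(L), so W
n=28: →23(L), so W
n=29: →24(L), so W
n=30: →24(L), so W
n=31: →23(L), so W
n=32: →24(L), so W
n=33: →30(W), 28(W), 27(W), 25(W) — all W, so L
n=34: →31(W), 29(W), 28(W), 26(W) — all W, so L
n=35: →32(W), 30(W), 29(W), 27(W) — all W, so L
n=36: →33(L), so W
n=37: →34(L), so W
n=38: →35(L), so W
n=39: →34(L), so W
n=40: →35(L), so W
Reading off the rows marked L gives the requested list; there are 12 such values of n.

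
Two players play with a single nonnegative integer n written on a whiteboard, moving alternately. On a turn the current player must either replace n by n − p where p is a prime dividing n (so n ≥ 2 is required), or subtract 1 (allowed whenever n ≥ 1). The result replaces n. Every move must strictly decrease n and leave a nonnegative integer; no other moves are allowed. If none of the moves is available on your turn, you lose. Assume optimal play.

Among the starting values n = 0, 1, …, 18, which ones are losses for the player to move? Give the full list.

0, 4, 8, 12, 16

Use the standard recursion: the mover loses at a terminal position; elsewhere, the mover wins exactly when some move hands the opponent an L position.
n=0: no move → L
n=1: reaches L-position 0 → W
n=2: reaches L-position 0 → W
n=3: reaches L-position 0 → W
n=4: only reaches 2(W), 3(W), all W → L
n=5: reaches L-position 0 → W
n=6: reaches L-position 4 → W
n=7: reaches L-position 0 → W
n=8: only reaches 6(W), 7(W), all W → L
n=9: reaches L-position 8 → W
n=10: reaches L-position 8 → W
n=11: reaches L-position 0 → W
n=12: only reaches 9(W), 10(W), 11(W), all W → L
n=13: reaches L-position 0 → W
n=14: reaches L-position 12 → W
n=15: reaches L-position 12 → W
n=16: only reaches 14(W), 15(W), all W → L
n=17: reaches L-position 0 → W
n=18: reaches L-position 16 → W
The losing starting values of n are exactly the entries labelled L in this table (5 of them).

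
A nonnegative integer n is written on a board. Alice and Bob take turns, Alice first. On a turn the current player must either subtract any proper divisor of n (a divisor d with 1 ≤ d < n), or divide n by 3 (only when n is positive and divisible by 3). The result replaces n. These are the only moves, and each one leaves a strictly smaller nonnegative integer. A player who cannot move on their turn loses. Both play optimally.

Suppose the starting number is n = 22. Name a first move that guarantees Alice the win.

Build the W/L table. Terminal = L. A non-terminal position is W if it has a move to some L; otherwise it is L.
n=0: no move → L
n=1: no move → L
n=2: →1(L), so W
n=3: →1(L), so W
n=4: →2(W), 3(W) — all W, so L
n=5: →4(L), so W
n=6: →4(L), so W
n=7: →6(W) only, which is W, so L
n=8: →4(L), so W
n=9: →3(W), 6(W), 8(W) — all W, so L
n=10: →9(L), so W
n=11: →10(W) only, which is W, so L
n=12: →4(L), so W
n=13: →12(W) only, which is W, so L
n=14: →7(L), so W
n=15: →5(W), 10(W), 12(W), 14(W) — all W, so L
n=16: →15(L), so W
n=17: →16(W) only, which is W, so L
n=18: →9(L), so W
n=19: →18(W) only, which is W, so L
n=20: →15(L), so W
n=21: →7(L), so W
n=22: →11(L), so W
From 22, the L positions reachable in one move are: 11.

Move to 11.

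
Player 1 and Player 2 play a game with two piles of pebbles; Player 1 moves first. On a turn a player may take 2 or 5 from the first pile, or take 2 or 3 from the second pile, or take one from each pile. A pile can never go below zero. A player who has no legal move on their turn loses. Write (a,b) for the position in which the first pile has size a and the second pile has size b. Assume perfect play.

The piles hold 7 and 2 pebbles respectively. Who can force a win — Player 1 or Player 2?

Positions with no move are L. A position that does have a move is losing for the player to move precisely when every available move leads to a winning position for the opponent. Fill in the labels:
No move ever increases a pile, so every position that can arise here has a ≤ 7 and b ≤ 2; it is enough to label the cells with 0 ≤ a ≤ 7 and 0 ≤ b ≤ 2.
Every move lowers a or b (never raises either), so fill the grid row by row in increasing a, and left to right within a row: each cell's successors are then already labelled.
      b=0  b=1  b=2
a=0:    L    L    W
a=1:    L    W    W
a=2:    W    W    L
a=3:    W    L    L
a=4:    L    L    W
a=5:    W    W    W
a=6:    W    W    L
a=7:    L    L    W
Cells with no legal move (terminal, hence L): (0,0), (0,1), (1,0).
The remaining L cells, each justified by listing all of its moves:
(2,2): L (options (0,2)(W), (2,0)(W), (1,1)(W) are all W)
(3,1): L (options (1,1)(W), (2,0)(W) are all W)
(3,2): L (options (1,2)(W), (3,0)(W), (2,1)(W) are all W)
(4,0): L (sole option (2,0)(W) is W)
(4,1): L (options (2,1)(W), (3,0)(W) are all W)
(6,2): L (options (4,2)(W), (1,2)(W), (6,0)(W), (5,1)(W) are all W)
(7,0): L (options (5,0)(W), (2,0)(W) are all W)
(7,1): L (options (5,1)(W), (2,1)(W), (6,0)(W) are all W)
Every other cell has at least one move into one of the L cells above, so it is W.
From (7,2) Player 1 can move to (2,2), reaching an L position.

Player 1 wins.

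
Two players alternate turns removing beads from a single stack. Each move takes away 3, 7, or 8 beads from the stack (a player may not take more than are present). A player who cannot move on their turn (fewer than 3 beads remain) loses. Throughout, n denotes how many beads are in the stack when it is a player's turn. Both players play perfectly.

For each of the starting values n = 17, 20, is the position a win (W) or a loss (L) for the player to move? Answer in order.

17: L, 20: W

Compute win/loss labels from the base case upward. A position with no move is L. Any other position is W if it can reach an L in one move, else L.
n=0: no move → L
n=1: no move → L
n=2: no move → L
n=3: →0(L), so W
n=4: →1(L), so W
n=5: →2(L), so W
n=6: →3(W) only, which is W, so L
n=7: →0(L), so W
n=8: →1(L), so W
n=9: →6(L), so W
n=10: →2(L), so W
n=11: →8(W), 4(W), 3(W) — all W, so L
n=12: →9(W), 5(W), 4(W) — all W, so L
n=13: →6(L), so W
n=14: →11(L), so W
n=15: →12(L), so W
n=16: →13(W), 9(W), 8(W) — all W, so L
n=17: →14(W), 10(W), 9(W) — all W, so L
n=18: →11(L), so W
n=19: →16(L), so W
n=20: →17(L), so W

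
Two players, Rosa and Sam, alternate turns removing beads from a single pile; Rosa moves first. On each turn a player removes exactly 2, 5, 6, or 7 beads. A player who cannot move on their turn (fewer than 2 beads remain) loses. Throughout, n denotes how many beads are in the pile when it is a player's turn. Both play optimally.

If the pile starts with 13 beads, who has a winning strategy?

Sam wins.

Classify positions by backward induction: terminal positions (no move available) are L. From any other position, the mover wins iff some move reaches an L.
n=0: no move → L
n=1: no move → L
n=2: can move to 0, which is L ⇒ W
n=3: can move to 1, which is L ⇒ W
n=4: the only move is to 2(W), a W ⇒ L
n=5: can move to 0, which is L ⇒ W
n=6: can move to 4, which is L ⇒ W
n=7: can move to 1, which is L ⇒ W
n=8: can move to 1, which is L ⇒ W
n=9: can move to 4, which is L ⇒ W
n=10: can move to 4, which is L ⇒ W
n=11: can move to 4, which is L ⇒ W
n=12: moves to 10(W), 7(W), 6(W), 5(W); every one is W ⇒ L
n=13: moves to 11(W), 8(W), 7(W), 6(W); every one is W ⇒ L
Every move from 13 reaches a W position, so the mover loses.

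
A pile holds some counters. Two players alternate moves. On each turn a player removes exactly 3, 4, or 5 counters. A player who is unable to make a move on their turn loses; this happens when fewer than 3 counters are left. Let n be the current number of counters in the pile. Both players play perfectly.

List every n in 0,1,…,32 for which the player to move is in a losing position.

0, 1, 2, 8, 9, 10, 16, 17, 18, 24, 25, 26, 32

Classify positions by backward induction: terminal positions (no move available) are L. From any other position, the mover wins iff some move reaches an L.
n=0: no move → L
n=1: no move → L
n=2: no move → L
n=3: W (go to 0, an L position)
n=4: W (go to 1, an L position)
n=5: W (go to 2, an L position)
n=6: W (go to 2, an L position)
n=7: W (go to 2, an L position)
n=8: L (options 5(W), 4(W), 3(W) are all W)
n=9: L (options 6(W), 5(W), 4(W) are all W)
n=10: L (options 7(W), 6(W), 5(W) are all W)
n=11: W (go to 8, an L position)
n=12: W (go to 9, an L position)
n=13: W (go to 10, an L position)
n=14: W (go to 10, an L position)
n=15: W (go to 10, an L position)
n=16: L (options 13(W), 12(W), 11(W) are all W)
n=17: L (options 14(W), 13(W), 12(W) are all W)
n=18: L (options 15(W), 14(W), 13(W) are all W)
n=19: W (go to 16, an L position)
n=20: W (go to 17, an L position)
n=21: W (go to 18, an L position)
n=22: W (go to 18, an L position)
n=23: W (go to 18, an L position)
n=24: L (options 21(W), 20(W), 19(W) are all W)
n=25: L (options 22(W), 21(W), 20(W) are all W)
n=26: L (options 23(W), 22(W), 21(W) are all W)
n=27: W (go to 24, an L position)
n=28: W (go to 25, an L position)
n=29: W (go to 26, an L position)
n=30: W (go to 26, an L position)
n=31: W (go to 26, an L position)
n=32: L (options 29(W), 28(W), 27(W) are all W)
The losing starting values of n are exactly the entries labelled L in this table (13 of them).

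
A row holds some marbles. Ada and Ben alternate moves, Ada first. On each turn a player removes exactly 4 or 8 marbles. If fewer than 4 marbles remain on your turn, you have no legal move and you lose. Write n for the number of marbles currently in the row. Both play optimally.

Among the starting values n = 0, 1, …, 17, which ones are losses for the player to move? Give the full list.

0, 1, 2, 3, 12, 13, 14, 15

Use the standard recursion: the mover loses at a terminal position; elsewhere, the mover wins exactly when some move hands the opponent an L position.
n=0: no move → L
n=1: no move → L
n=2: no move → L
n=3: no move → L
n=4: reaches L-position 0 → W
n=5: reaches L-position 1 → W
n=6: reaches L-position 2 → W
n=7: reaches L-position 3 → W
n=8: reaches L-position 0 → W
n=9: reaches L-position 1 → W
n=10: reaches L-position 2 → W
n=11: reaches L-position 3 → W
n=12: only reaches 8(W), 4(W), all W → L
n=13: only reaches 9(W), 5(W), all W → L
n=14: only reaches 10(W), 6(W), all W → L
n=15: only reaches 11(W), 7(W), all W → L
n=16: reaches L-position 12 → W
n=17: reaches L-position 13 → W
The losing starting values of n are exactly the entries labelled L in this table (8 of them).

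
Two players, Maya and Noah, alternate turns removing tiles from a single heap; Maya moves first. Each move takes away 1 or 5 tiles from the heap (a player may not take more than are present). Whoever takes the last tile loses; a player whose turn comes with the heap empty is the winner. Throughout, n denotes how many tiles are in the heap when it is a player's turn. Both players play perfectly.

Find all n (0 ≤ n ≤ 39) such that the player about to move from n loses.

Label each position W (a win for the player to move) or L (a loss). A position with no legal move is W; any other position is W exactly when some move reaches an L, and L when every move reaches a W.
n=0: no move; the opponent has just taken the last tile and therefore loses → W
n=1: the only move is to 0(W), a W ⇒ L
n=2: can move to 1, which is L ⇒ W
n=3: the only move is to 2(W), a W ⇒ L
n=4: can move to 3, which is L ⇒ W
n=5: moves to 4(W), 0(W); every one is W ⇒ L
n=6: can move to 5, which is L ⇒ W
n=7: moves to 6(W), 2(W); every one is W ⇒ L
n=8: can move to 7, which is L ⇒ W
n=9: moves to 8(W), 4(W); every one is W ⇒ L
n=10: can move to 9, which is L ⇒ W
n=11: moves to 10(W), 6(W); every one is W ⇒ L
n=12: can move to 11, which is L ⇒ W
n=13: moves to 12(W), 8(W); every one is W ⇒ L
n=14: can move to 13, which is L ⇒ W
n=15: moves to 14(W), 10(W); every one is W ⇒ L
n=16: can move to 15, which is L ⇒ W
n=17: moves to 16(W), 12(W); every one is W ⇒ L
n=18: can move to 17, which is L ⇒ W
n=19: moves to 18(W), 14(W); every one is W ⇒ L
n=20: can move to 19, which is L ⇒ W
n=21: moves to 20(W), 16(W); every one is W ⇒ L
n=22: can move to 21, which is L ⇒ W
n=23: moves to 22(W), 18(W); every one is W ⇒ L
n=24: can move to 23, which is L ⇒ W
n=25: moves to 24(W), 20(W); every one is W ⇒ L
n=26: can move to 25, which is L ⇒ W
n=27: moves to 26(W), 22(W); every one is W ⇒ L
n=28: can move to 27, which is L ⇒ W
n=29: moves to 28(W), 24(W); every one is W ⇒ L
n=30: can move to 29, which is L ⇒ W
n=31: moves to 30(W), 26(W); every one is W ⇒ L
n=32: can move to 31, which is L ⇒ W
n=33: moves to 32(W), 28(W); every one is W ⇒ L
n=34: can move to 33, which is L ⇒ W
n=35: moves to 34(W), 30(W); every one is W ⇒ L
n=36: can move to 35, which is L ⇒ W
n=37: moves to 36(W), 32(W); every one is W ⇒ L
n=38: can move to 37, which is L ⇒ W
n=39: moves to 38(W), 34(W); every one is W ⇒ L
Reading off the rows marked L gives the requested list; there are 20 such values of n.

1, 3, 5, 7, 9, 11, 13, 15, 17, 19, 21, 23, 25, 27, 29, 31, 33, 35, 37, 39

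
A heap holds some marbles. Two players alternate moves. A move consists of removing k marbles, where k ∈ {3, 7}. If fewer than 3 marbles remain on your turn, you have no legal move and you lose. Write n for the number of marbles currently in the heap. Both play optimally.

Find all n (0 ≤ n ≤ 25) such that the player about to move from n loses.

Classify positions by backward induction: terminal positions (no move available) are L. From any other position, the mover wins iff some move reaches an L.
n=0: no move → L
n=1: no move → L
n=2: no move → L
n=3: can move to 0, which is L ⇒ W
n=4: can move to 1, which is L ⇒ W
n=5: can move to 2, which is L ⇒ W
n=6: the only move is to 3(W), a W ⇒ L
n=7: can move to 0, which is L ⇒ W
n=8: can move to 1, which is L ⇒ W
n=9: can move to 6, which is L ⇒ W
n=10: moves to 7(W), 3(W); every one is W ⇒ L
n=11: moves to 8(W), 4(W); every one is W ⇒ L
n=12: moves to 9(W), 5(W); every one is W ⇒ L
n=13: can move to 10, which is L ⇒ W
n=14: can move to 11, which is L ⇒ W
n=15: can move to 12, which is L ⇒ W
n=16: moves to 13(W), 9(W); every one is W ⇒ L
n=17: can move to 10, which is L ⇒ W
n=18: can move to 11, which is L ⇒ W
n=19: can move to 16, which is L ⇒ W
n=20: moves to 17(W), 13(W); every one is W ⇒ L
n=21: moves to 18(W), 14(W); every one is W ⇒ L
n=22: moves to 19(W), 15(W); every one is W ⇒ L
n=23: can move to 20, which is L ⇒ W
n=24: can move to 21, which is L ⇒ W
n=25: can move to 22, which is L ⇒ W
The losing starting values of n are exactly the entries labelled L in this table (11 of them).

0, 1, 2, 6, 10, 11, 12, 16, 20, 21, 22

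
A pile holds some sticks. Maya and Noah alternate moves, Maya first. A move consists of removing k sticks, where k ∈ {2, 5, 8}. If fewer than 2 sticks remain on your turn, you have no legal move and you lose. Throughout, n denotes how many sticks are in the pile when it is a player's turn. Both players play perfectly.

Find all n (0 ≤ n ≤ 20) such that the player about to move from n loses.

0, 1, 4, 7, 10, 11, 14, 17, 20

Positions with no move are L. A position that does have a move is losing for the player to move precisely when every available move leads to a winning position for the opponent. Fill in the labels:
n=0: no move → L
n=1: no move → L
n=2: →0(L), so W
n=3: →1(L), so W
n=4: →2(W) only, which is W, so L
n=5: →0(L), so W
n=6: →4(L), so W
n=7: →5(W), 2(W) — all W, so L
n=8: →0(L), so W
n=9: →7(L), so W
n=10: →8(W), 5(W), 2(W) — all W, so L
n=11: →9(W), 6(W), 3(W) — all W, so L
n=12: →10(L), so W
n=13: →11(L), so W
n=14: →12(W), 9(W), 6(W) — all W, so L
n=15: →10(L), so W
n=16: →14(L), so W
n=17: →15(W), 12(W), 9(W) — all W, so L
n=18: →10(L), so W
n=19: →17(L), so W
n=20: →18(W), 15(W), 12(W) — all W, so L
The losing starting values of n are exactly the entries labelled L in this table (9 of them).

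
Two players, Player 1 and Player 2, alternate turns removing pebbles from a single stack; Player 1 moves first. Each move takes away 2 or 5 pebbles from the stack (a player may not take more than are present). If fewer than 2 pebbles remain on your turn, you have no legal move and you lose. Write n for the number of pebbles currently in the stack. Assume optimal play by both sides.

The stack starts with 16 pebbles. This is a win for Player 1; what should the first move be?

Classify positions by backward induction: terminal positions (no move available) are L. From any other position, the mover wins iff some move reaches an L.
n=0: no move → L
n=1: no move → L
n=2: reaches L-position 0 → W
n=3: reaches L-position 1 → W
n=4: only reaches 2(W), which is W → L
n=5: reaches L-position 0 → W
n=6: reaches L-position 4 → W
n=7: only reaches 5(W), 2(W), all W → L
n=8: only reaches 6(W), 3(W), all W → L
n=9: reaches L-position 7 → W
n=10: reaches L-position 8 → W
n=11: only reaches 9(W), 6(W), all W → L
n=12: reaches L-position 7 → W
n=13: reaches L-position 11 → W
n=14: only reaches 12(W), 9(W), all W → L
n=15: only reaches 13(W), 10(W), all W → L
n=16: reaches L-position 14 → W
From 16, the L positions reachable in one move are: 14, 11. Any move reaching one of these is winning.

Remove 2, leaving 14.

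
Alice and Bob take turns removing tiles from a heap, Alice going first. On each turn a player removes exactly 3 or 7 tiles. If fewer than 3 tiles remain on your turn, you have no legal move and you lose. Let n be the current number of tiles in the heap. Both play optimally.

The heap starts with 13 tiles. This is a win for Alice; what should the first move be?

Remove 3, leaving 10.

Work bottom-up. With no move the player to move loses. Otherwise the position is W if at least one move leads to an L position for the opponent, and L if every move leads to a W.
n=0: no move → L
n=1: no move → L
n=2: no move → L
n=3: W (go to 0, an L position)
n=4: W (go to 1, an L position)
n=5: W (go to 2, an L position)
n=6: L (sole option 3(W) is W)
n=7: W (go to 0, an L position)
n=8: W (go to 1, an L position)
n=9: W (go to 6, an L position)
n=10: L (options 7(W), 3(W) are all W)
n=11: L (options 8(W), 4(W) are all W)
n=12: L (options 9(W), 5(W) are all W)
n=13: W (go to 10, an L position)
From 13, the L positions reachable in one move are: 10, 6. Any move reaching one of these is winning.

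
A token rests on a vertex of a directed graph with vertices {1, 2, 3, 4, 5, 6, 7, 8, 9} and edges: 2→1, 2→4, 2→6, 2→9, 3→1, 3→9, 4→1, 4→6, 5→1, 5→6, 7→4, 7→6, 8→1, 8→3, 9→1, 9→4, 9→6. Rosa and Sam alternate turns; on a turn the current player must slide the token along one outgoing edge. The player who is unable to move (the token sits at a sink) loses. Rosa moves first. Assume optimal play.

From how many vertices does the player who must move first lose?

Build the W/L table. Terminal = L. A non-terminal position is W if it has a move to some L; otherwise it is L.
Every edge goes from a vertex to one that appears earlier in the order 1, 6, 4, 9, 5, 7, 3, 2, 8, so processing vertices in that order labels each vertex after all of its successors.
1: no outgoing edge → L
6: no outgoing edge → L
4: W (go to 6, an L position)
9: W (go to 6, an L position)
5: W (go to 6, an L position)
7: W (go to 6, an L position)
3: W (go to 1, an L position)
2: W (go to 6, an L position)
8: W (go to 1, an L position)
The L vertices are 1, 6; that is 2 in all.

2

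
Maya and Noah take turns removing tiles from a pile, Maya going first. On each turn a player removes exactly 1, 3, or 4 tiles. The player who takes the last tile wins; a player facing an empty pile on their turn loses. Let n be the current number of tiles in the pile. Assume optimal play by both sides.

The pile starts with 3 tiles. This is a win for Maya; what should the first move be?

Build the W/L table. Terminal = L. A non-terminal position is W if it has a move to some L; otherwise it is L.
n=0: no move → L
n=1: →0(L), so W
n=2: →1(W) only, which is W, so L
n=3: →2(L), so W
From 3, the L positions reachable in one move are: 2, 0. Any move reaching one of these is winning.

Remove 1, leaving 2.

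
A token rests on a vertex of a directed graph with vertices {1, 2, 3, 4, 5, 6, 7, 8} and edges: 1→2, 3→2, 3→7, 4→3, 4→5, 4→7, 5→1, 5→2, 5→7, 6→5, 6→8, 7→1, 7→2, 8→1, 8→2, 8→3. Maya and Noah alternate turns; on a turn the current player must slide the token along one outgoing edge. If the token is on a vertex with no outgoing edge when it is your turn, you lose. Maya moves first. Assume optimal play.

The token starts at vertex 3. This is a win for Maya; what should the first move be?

Move to 2.

Classify positions by backward induction: terminal positions (no move available) are L. From any other position, the mover wins iff some move reaches an L.
Every edge goes from a vertex to one that appears earlier in the order 2, 1, 7, 5, 3, 8, 4, 6, so processing vertices in that order labels each vertex after all of its successors.
2: no outgoing edge → L
1: →2(L), so W
7: →2(L), so W
5: →2(L), so W
3: →2(L), so W
8: →2(L), so W
4: →3(W), 5(W), 7(W) — all W, so L
6: →8(W), 5(W) — all W, so L
From 3, the L positions reachable in one move are: 2.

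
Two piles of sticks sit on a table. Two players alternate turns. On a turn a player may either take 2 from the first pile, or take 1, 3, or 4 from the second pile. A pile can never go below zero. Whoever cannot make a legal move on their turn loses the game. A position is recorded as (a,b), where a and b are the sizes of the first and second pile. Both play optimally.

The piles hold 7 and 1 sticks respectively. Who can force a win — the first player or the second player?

Label each position W (a win for the player to move) or L (a loss). A position with no legal move is L; any other position is W exactly when some move reaches an L, and L when every move reaches a W.
No move ever increases a pile, so every position that can arise here has a ≤ 7 and b ≤ 1; it is enough to label the cells with 0 ≤ a ≤ 7 and 0 ≤ b ≤ 1.
Every move lowers a or b (never raises either), so fill the grid row by row in increasing a, and left to right within a row: each cell's successors are then already labelled.
      b=0  b=1
a=0:    L    W
a=1:    L    W
a=2:    W    L
a=3:    W    L
a=4:    L    W
a=5:    L    W
a=6:    W    L
a=7:    W    L
Cells with no legal move (terminal, hence L): (0,0), (1,0).
The remaining L cells, each justified by listing all of its moves:
(2,1): moves to (0,1)(W), (2,0)(W); every one is W ⇒ L
(3,1): moves to (1,1)(W), (3,0)(W); every one is W ⇒ L
(4,0): the only move is to (2,0)(W), a W ⇒ L
(5,0): the only move is to (3,0)(W), a W ⇒ L
(6,1): moves to (4,1)(W), (6,0)(W); every one is W ⇒ L
(7,1): moves to (5,1)(W), (7,0)(W); every one is W ⇒ L
Every other cell has at least one move into one of the L cells above, so it is W.
The starting position (7,1) is L: whatever the player to move does, the opponent receives a W position.

The second player wins.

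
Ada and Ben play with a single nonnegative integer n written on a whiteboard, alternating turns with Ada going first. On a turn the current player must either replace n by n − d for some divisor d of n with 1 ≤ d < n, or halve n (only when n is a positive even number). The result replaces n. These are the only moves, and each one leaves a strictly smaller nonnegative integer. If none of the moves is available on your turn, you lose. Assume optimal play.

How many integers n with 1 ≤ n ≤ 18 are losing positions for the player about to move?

9

Classify positions by backward induction: terminal positions (no move available) are L. From any other position, the mover wins iff some move reaches an L.
n=0: no move → L
n=1: no move → L
n=2: W (go to 1, an L position)
n=3: L (sole option 2(W) is W)
n=4: W (go to 3, an L position)
n=5: L (sole option 4(W) is W)
n=6: W (go to 3, an L position)
n=7: L (sole option 6(W) is W)
n=8: W (go to 7, an L position)
n=9: L (options 6(W), 8(W) are all W)
n=10: W (go to 5, an L position)
n=11: L (sole option 10(W) is W)
n=12: W (go to 9, an L position)
n=13: L (sole option 12(W) is W)
n=14: W (go to 7, an L position)
n=15: L (options 10(W), 12(W), 14(W) are all W)
n=16: W (go to 15, an L position)
n=17: L (sole option 16(W) is W)
n=18: W (go to 9, an L position)
L entries with 1 ≤ n ≤ 18 (n=0 is outside the asked range and is not counted): n = 1, 3, 5, 7, 9, 11, 13, 15, 17; that makes 9.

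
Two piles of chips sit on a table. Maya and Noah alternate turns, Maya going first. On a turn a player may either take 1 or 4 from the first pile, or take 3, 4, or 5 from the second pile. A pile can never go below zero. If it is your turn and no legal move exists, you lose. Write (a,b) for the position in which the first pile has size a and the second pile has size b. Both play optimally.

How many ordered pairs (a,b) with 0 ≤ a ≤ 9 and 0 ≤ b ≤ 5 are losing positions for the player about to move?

24

Compute win/loss labels from the base case upward. A position with no move is L. Any other position is W if it can reach an L in one move, else L.
Every move lowers a or b (never raises either), so fill the grid row by row in increasing a, and left to right within a row: each cell's successors are then already labelled.
      b=0  b=1  b=2  b=3  b=4  b=5
a=0:    L    L    L    W    W    W
a=1:    W    W    W    L    L    L
a=2:    L    L    L    W    W    W
a=3:    W    W    W    L    L    L
a=4:    W    W    W    W    W    W
a=5:    L    L    L    W    W    W
a=6:    W    W    W    L    L    L
a=7:    L    L    L    W    W    W
a=8:    W    W    W    L    L    L
a=9:    W    W    W    W    W    W
Cells with no legal move (terminal, hence L): (0,0), (0,1), (0,2).
The remaining L cells, each justified by listing all of its moves:
(1,3): only reaches (0,3)(W), (1,0)(W), all W → L
(1,4): only reaches (0,4)(W), (1,1)(W), (1,0)(W), all W → L
(1,5): only reaches (0,5)(W), (1,2)(W), (1,1)(W), (1,0)(W), all W → L
(2,0): only reaches (1,0)(W), which is W → L
(2,1): only reaches (1,1)(W), which is W → L
(2,2): only reaches (1,2)(W), which is W → L
(3,3): only reaches (2,3)(W), (3,0)(W), all W → L
(3,4): only reaches (2,4)(W), (3,1)(W), (3,0)(W), all W → L
(3,5): only reaches (2,5)(W), (3,2)(W), (3,1)(W), (3,0)(W), all W → L
(5,0): only reaches (4,0)(W), (1,0)(W), all W → L
(5,1): only reaches (4,1)(W), (1,1)(W), all W → L
(5,2): only reaches (4,2)(W), (1,2)(W), all W → L
(6,3): only reaches (5,3)(W), (2,3)(W), (6,0)(W), all W → L
(6,4): only reaches (5,4)(W), (2,4)(W), (6,1)(W), (6,0)(W), all W → L
(6,5): only reaches (5,5)(W), (2,5)(W), (6,2)(W), (6,1)(W), (6,0)(W), all W → L
(7,0): only reaches (6,0)(W), (3,0)(W), all W → L
(7,1): only reaches (6,1)(W), (3,1)(W), all W → L
(7,2): only reaches (6,2)(W), (3,2)(W), all W → L
(8,3): only reaches (7,3)(W), (4,3)(W), (8,0)(W), all W → L
(8,4): only reaches (7,4)(W), (4,4)(W), (8,1)(W), (8,0)(W), all W → L
(8,5): only reaches (7,5)(W), (4,5)(W), (8,2)(W), (8,1)(W), (8,0)(W), all W → L
Every other cell has at least one move into one of the L cells above, so it is W.
L cells per row: a=0: 3, a=1: 3, a=2: 3, a=3: 3, a=4: 0, a=5: 3, a=6: 3, a=7: 3, a=8: 3, a=9: 0; total 24.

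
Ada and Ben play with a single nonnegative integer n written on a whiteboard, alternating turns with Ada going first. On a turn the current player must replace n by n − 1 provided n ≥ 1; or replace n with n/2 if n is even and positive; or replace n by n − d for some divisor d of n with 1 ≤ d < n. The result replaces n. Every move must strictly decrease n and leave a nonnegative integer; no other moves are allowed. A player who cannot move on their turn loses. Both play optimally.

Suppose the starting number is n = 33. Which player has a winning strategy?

Classify positions by backward induction: terminal positions (no move available) are L. From any other position, the mover wins iff some move reaches an L.
n=0: no move → L
n=1: can move to 0, which is L ⇒ W
n=2: the only move is to 1(W), a W ⇒ L
n=3: can move to 2, which is L ⇒ W
n=4: can move to 2, which is L ⇒ W
n=5: the only move is to 4(W), a W ⇒ L
n=6: can move to 5, which is L ⇒ W
n=7: the only move is to 6(W), a W ⇒ L
n=8: can move to 7, which is L ⇒ W
n=9: moves to 6(W), 8(W); every one is W ⇒ L
n=10: can move to 5, which is L ⇒ W
n=11: the only move is to 10(W), a W ⇒ L
n=12: can move to 9, which is L ⇒ W
n=13: the only move is to 12(W), a W ⇒ L
n=14: can move to 7, which is L ⇒ W
n=15: moves to 10(W), 12(W), 14(W); every one is W ⇒ L
n=16: can move to 15, which is L ⇒ W
n=17: the only move is to 16(W), a W ⇒ L
n=18: can move to 9, which is L ⇒ W
n=19: the only move is to 18(W), a W ⇒ L
n=20: can move to 15, which is L ⇒ W
n=21: moves to 14(W), 18(W), 20(W); every one is W ⇒ L
n=22: can move to 11, which is L ⇒ W
n=23: the only move is to 22(W), a W ⇒ L
n=24: can move to 21, which is L ⇒ W
n=25: moves to 20(W), 24(W); every one is W ⇒ L
n=26: can move to 13, which is L ⇒ W
n=27: moves to 18(W), 24(W), 26(W); every one is W ⇒ L
n=28: can move to 21, which is L ⇒ W
n=29: the only move is to 28(W), a W ⇒ L
n=30: can move to 15, which is L ⇒ W
n=31: the only move is to 30(W), a W ⇒ L
n=32: can move to 31, which is L ⇒ W
n=33: moves to 22(W), 30(W), 32(W); every one is W ⇒ L
Every move from 33 reaches a W position, so the mover loses.

Ben wins.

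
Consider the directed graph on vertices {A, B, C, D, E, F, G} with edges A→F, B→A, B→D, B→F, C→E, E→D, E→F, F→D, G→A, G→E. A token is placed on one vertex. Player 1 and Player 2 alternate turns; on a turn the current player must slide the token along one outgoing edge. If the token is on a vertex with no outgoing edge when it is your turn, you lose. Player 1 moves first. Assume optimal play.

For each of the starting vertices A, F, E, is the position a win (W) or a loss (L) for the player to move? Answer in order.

Positions with no move are L. A position that does have a move is losing for the player to move precisely when every available move leads to a winning position for the opponent. Fill in the labels:
Every edge goes from a vertex to one that appears earlier in the order D, F, E, A, B, C, G, so processing vertices in that order labels each vertex after all of its successors.
D: no outgoing edge → L
F: W (go to D, an L position)
E: W (go to D, an L position)
A: L (sole option F(W) is W)
B: W (go to A, an L position)
C: L (sole option E(W) is W)
G: W (go to A, an L position)

A: L, F: W, E: W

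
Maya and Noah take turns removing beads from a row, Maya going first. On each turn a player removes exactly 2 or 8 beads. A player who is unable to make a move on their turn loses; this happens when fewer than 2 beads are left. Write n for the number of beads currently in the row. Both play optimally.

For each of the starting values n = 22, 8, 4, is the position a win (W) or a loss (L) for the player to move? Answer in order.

22: W, 8: W, 4: L

Label each position W (a win for the player to move) or L (a loss). A position with no legal move is L; any other position is W exactly when some move reaches an L, and L when every move reaches a W.
n=0: no move → L
n=1: no move → L
n=2: →0(L), so W
n=3: →1(L), so W
n=4: →2(W) only, which is W, so L
n=5: →3(W) only, which is W, so L
n=6: →4(L), so W
n=7: →5(L), so W
n=8: →0(L), so W
n=9: →1(L), so W
n=10: →8(W), 2(W) — all W, so L
n=11: →9(W), 3(W) — all W, so L
n=12: →10(L), so W
n=13: →11(L), so W
n=14: →12(W), 6(W) — all W, so L
n=15: →13(W), 7(W) — all W, so L
n=16: →14(L), so W
n=17: →15(L), so W
n=18: →10(L), so W
n=19: →11(L), so W
n=20: →18(W), 12(W) — all W, so L
n=21: →19(W), 13(W) — all W, so L
n=22: →20(L), so W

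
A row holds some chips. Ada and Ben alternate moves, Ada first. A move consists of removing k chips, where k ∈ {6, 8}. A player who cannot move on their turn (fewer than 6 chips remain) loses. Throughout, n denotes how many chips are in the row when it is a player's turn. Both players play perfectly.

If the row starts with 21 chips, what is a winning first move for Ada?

Build the W/L table. Terminal = L. A non-terminal position is W if it has a move to some L; otherwise it is L.
n=0: no move → L
n=1: no move → L
n=2: no move → L
n=3: no move → L
n=4: no move → L
n=5: no move → L
n=6: →0(L), so W
n=7: →1(L), so W
n=8: →2(L), so W
n=9: →3(L), so W
n=10: →4(L), so W
n=11: →5(L), so W
n=12: →4(L), so W
n=13: →5(L), so W
n=14: →8(W), 6(W) — all W, so L
n=15: →9(W), 7(W) — all W, so L
n=16: →10(W), 8(W) — all W, so L
n=17: →11(W), 9(W) — all W, so L
n=18: →12(W), 10(W) — all W, so L
n=19: →13(W), 11(W) — all W, so L
n=20: →14(L), so W
n=21: →15(L), so W
From 21, the L positions reachable in one move are: 15.

Remove 6, leaving 15.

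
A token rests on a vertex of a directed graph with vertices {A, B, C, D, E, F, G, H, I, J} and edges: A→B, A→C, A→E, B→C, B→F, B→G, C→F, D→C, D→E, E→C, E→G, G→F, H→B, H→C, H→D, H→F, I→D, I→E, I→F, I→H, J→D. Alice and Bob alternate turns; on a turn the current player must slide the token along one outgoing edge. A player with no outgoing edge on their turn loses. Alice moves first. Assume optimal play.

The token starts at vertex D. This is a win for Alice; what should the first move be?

Classify positions by backward induction: terminal positions (no move available) are L. From any other position, the mover wins iff some move reaches an L.
Every edge goes from a vertex to one that appears earlier in the order F, C, G, B, E, D, H, J, A, I, so processing vertices in that order labels each vertex after all of its successors.
F: no outgoing edge → L
C: can move to F, which is L ⇒ W
G: can move to F, which is L ⇒ W
B: can move to F, which is L ⇒ W
E: moves to G(W), C(W); every one is W ⇒ L
D: can move to E, which is L ⇒ W
H: can move to F, which is L ⇒ W
J: the only move is to D(W), a W ⇒ L
A: can move to E, which is L ⇒ W
I: can move to E, which is L ⇒ W
From D, the L positions reachable in one move are: E.

Move to E.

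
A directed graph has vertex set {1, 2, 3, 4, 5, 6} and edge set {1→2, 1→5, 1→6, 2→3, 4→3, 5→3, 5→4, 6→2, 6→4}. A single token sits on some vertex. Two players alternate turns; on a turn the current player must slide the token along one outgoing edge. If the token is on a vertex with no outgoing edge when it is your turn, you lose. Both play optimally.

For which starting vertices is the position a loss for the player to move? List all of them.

Build the W/L table. Terminal = L. A non-terminal position is W if it has a move to some L; otherwise it is L.
Every edge goes from a vertex to one that appears earlier in the order 3, 2, 4, 5, 6, 1, so processing vertices in that order labels each vertex after all of its successors.
3: no outgoing edge → L
2: can move to 3, which is L ⇒ W
4: can move to 3, which is L ⇒ W
5: can move to 3, which is L ⇒ W
6: moves to 4(W), 2(W); every one is W ⇒ L
1: can move to 6, which is L ⇒ W
Reading off the rows marked L gives the requested list; there are 2 such vertices.

3, 6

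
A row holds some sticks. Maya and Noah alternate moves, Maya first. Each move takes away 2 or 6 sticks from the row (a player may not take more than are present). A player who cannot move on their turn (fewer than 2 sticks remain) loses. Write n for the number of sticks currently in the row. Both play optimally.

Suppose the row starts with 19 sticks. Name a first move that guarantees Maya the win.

Remove 2, leaving 17.

Work bottom-up. With no move the player to move loses. Otherwise the position is W if at least one move leads to an L position for the opponent, and L if every move leads to a W.
n=0: no move → L
n=1: no move → L
n=2: W (go to 0, an L position)
n=3: W (go to 1, an L position)
n=4: L (sole option 2(W) is W)
n=5: L (sole option 3(W) is W)
n=6: W (go to 4, an L position)
n=7: W (go to 5, an L position)
n=8: L (options 6(W), 2(W) are all W)
n=9: L (options 7(W), 3(W) are all W)
n=10: W (go to 8, an L position)
n=11: W (go to 9, an L position)
n=12: L (options 10(W), 6(W) are all W)
n=13: L (options 11(W), 7(W) are all W)
n=14: W (go to 12, an L position)
n=15: W (go to 13, an L position)
n=16: L (options 14(W), 10(W) are all W)
n=17: L (options 15(W), 11(W) are all W)
n=18: W (go to 16, an L position)
n=19: W (go to 17, an L position)
From 19, the L positions reachable in one move are: 17, 13. Any move reaching one of these is winning.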